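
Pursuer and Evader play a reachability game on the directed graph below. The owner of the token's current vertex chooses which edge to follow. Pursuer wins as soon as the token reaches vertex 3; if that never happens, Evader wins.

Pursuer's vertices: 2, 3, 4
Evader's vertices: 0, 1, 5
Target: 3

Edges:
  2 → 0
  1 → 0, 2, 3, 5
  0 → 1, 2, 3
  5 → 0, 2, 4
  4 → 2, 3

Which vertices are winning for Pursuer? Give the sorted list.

A0 = {3}
A1: add {4} — 4 (Pursuer) has 4→3.
A2 = A1; e.g. 0 (Evader) can still go to 1. Fixed point.
Pursuer's winning region = {3, 4}.

3, 4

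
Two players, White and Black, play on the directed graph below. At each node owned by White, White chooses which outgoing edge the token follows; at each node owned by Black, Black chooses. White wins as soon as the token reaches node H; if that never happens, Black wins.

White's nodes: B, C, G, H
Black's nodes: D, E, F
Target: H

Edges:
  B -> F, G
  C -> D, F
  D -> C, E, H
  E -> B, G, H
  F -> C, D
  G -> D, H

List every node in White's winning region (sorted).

B, E, G, H

A0 = {H}
A1: add {G} — G (White) has G→H.
A2: add {B} — B (White) has B→G.
A3: add {E} — E (Black): all of {B, G, H} already in.
A4 = A3; e.g. C (White) has no edge into A3. Fixed point.
White's winning region = {B, E, G, H}.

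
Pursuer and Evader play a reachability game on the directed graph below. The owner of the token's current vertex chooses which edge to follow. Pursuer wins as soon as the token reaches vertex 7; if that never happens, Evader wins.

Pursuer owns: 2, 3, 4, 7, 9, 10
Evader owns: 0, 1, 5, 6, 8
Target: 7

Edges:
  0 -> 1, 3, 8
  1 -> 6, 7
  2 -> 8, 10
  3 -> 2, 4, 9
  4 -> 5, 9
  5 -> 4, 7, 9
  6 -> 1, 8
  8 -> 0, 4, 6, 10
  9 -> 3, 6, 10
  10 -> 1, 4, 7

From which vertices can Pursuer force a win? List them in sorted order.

A0 = {7}
A1: add {10} — 10 (Pursuer) has 10→7.
A2: add {2, 9} — 2 (Pursuer) has 2→10; 9 (Pursuer) has 9→10.
A3: add {3, 4} — 3 (Pursuer) has 3→2; 4 (Pursuer) has 4→9.
A4: add {5} — 5 (Evader): all of {4, 7, 9} already in.
A5 = A4; e.g. 0 (Evader) can still go to 1. Fixed point.
Pursuer's winning region = {2, 3, 4, 5, 7, 9, 10}.

2, 3, 4, 5, 7, 9, 10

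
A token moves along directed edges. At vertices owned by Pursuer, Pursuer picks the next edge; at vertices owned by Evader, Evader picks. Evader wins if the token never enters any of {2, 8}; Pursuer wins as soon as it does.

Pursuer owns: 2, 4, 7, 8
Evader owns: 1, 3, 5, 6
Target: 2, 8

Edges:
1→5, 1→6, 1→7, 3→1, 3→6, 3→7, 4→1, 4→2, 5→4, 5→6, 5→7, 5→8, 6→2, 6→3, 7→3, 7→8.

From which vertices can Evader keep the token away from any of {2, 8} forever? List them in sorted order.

A0 = {2, 8}
A1: add {4, 7} — 4 (Pursuer) has 4→2; 7 (Pursuer) has 7→8.
A2 = A1; e.g. 1 (Evader) can still go to 5. Fixed point.
Pursuer's attractor = {2, 4, 7, 8}; Evader avoids the target exactly from the complement.

1, 3, 5, 6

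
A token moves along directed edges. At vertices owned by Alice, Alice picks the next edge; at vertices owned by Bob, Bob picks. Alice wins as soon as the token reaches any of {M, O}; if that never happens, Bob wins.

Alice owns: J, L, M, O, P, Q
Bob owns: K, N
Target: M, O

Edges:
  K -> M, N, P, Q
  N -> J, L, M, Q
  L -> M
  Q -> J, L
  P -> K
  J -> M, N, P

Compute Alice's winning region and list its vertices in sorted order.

J, L, M, N, O, Q

A0 = {M, O}
A1: add {J, L} — J (Alice) has J→M; L (Alice) has L→M.
A2: add {Q} — Q (Alice) has Q→J.
A3: add {N} — N (Bob): all of {J, L, M, Q} already in.
A4 = A3; e.g. K (Bob) can still go to P. Fixed point.
Alice's winning region = {J, L, M, N, O, Q}.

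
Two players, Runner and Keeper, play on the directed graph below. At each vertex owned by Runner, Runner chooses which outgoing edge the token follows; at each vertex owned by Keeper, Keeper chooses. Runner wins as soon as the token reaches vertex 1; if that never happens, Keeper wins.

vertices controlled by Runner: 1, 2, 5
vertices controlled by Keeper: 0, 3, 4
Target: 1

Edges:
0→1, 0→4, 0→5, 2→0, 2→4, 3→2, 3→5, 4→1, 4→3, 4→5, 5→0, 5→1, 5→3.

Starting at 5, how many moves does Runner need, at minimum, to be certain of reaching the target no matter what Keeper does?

1

A0 = {1}
A1: add {5} — 5 (Runner) has 5→1.
A2 = A1; e.g. 0 (Keeper) can still go to 4. Fixed point.
5 enters the attractor at level 1, so Runner can force the target in 1 move from there.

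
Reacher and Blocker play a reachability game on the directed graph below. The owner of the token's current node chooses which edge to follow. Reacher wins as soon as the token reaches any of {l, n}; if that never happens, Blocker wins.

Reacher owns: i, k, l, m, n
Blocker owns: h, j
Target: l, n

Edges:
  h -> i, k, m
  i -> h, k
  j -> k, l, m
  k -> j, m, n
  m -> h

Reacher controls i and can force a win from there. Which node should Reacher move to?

k

A0 = {l, n}
A1: add {k} — k (Reacher) has k→n.
A2: add {i} — i (Reacher) has i→k.
A3 = A2; e.g. h (Blocker) can still go to m. Fixed point.
From i, successor k is in the attractor (rank 1); the other successor h is not.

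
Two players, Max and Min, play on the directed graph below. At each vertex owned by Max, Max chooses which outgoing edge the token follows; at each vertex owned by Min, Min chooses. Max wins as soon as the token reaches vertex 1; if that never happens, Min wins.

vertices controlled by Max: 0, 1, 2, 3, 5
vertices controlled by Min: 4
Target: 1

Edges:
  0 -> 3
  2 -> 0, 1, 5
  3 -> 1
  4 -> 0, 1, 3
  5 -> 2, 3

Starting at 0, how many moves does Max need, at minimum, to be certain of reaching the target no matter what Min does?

A0 = {1}
A1: add {2, 3} — 2 (Max) has 2→1; 3 (Max) has 3→1.
A2: add {0, 5} — 0 (Max) has 0→3; 5 (Max) has 5→2.
0 enters the attractor at level 2, so Max can force the target in 2 moves from there.

2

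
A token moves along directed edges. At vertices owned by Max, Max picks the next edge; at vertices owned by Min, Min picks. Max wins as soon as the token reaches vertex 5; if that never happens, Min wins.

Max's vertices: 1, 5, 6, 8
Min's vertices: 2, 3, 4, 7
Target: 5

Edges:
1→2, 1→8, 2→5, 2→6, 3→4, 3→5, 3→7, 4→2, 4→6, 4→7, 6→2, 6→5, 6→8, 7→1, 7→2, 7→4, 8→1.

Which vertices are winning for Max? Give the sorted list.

A0 = {5}
A1: add {6} — 6 (Max) has 6→5.
A2: add {2} — 2 (Min): all of {5, 6} already in.
A3: add {1} — 1 (Max) has 1→2.
A4: add {8} — 8 (Max) has 8→1.
A5 = A4; e.g. 3 (Min) can still go to 4. Fixed point.
Max's winning region = {1, 2, 5, 6, 8}.

1, 2, 5, 6, 8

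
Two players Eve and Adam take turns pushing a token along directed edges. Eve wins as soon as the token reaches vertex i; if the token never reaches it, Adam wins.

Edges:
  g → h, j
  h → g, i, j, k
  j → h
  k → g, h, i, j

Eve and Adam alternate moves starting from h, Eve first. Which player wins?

Eve

Track states (vertex, player-to-move).
A0 = {(i,Eve), (i,Adam)}
A1: add {(h,Eve), (k,Eve)}.
(h,Eve) ∈ A1 ⇒ Eve forces the target.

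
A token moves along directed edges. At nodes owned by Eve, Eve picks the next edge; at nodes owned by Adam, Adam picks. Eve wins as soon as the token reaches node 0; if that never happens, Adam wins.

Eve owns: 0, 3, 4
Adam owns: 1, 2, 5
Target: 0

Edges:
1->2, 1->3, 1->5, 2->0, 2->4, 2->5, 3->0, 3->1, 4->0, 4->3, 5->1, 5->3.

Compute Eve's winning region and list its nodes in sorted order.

A0 = {0}
A1: add {3, 4} — 3 (Eve) has 3→0; 4 (Eve) has 4→0.
A2 = A1; e.g. 1 (Adam) can still go to 2. Fixed point.
Eve's winning region = {0, 3, 4}.

0, 3, 4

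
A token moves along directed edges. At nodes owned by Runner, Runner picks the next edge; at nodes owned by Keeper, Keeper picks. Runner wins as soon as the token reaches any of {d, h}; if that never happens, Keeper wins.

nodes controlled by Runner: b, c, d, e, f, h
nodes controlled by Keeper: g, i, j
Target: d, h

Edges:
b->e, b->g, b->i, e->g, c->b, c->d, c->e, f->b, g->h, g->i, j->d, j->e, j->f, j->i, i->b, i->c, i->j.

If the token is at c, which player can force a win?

Runner

A0 = {d, h}
A1: add {c} — c (Runner) has c→d.
A2 = A1; e.g. b (Runner) has no edge into A1. Fixed point.
c ∈ A1, so Runner can force the target.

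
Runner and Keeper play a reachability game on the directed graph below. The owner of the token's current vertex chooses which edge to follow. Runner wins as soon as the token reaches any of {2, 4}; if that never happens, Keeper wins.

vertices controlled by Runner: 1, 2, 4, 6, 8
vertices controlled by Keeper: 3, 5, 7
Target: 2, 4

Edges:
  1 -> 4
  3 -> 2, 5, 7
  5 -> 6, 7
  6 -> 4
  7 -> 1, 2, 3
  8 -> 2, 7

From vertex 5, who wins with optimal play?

Keeper

A0 = {2, 4}
A1: add {1, 6, 8} — 1 (Runner) has 1→4; 6 (Runner) has 6→4; 8 (Runner) has 8→2.
A2 = A1; e.g. 3 (Keeper) can still go to 5. Fixed point.
5 never enters the attractor, so Keeper can avoid the target forever.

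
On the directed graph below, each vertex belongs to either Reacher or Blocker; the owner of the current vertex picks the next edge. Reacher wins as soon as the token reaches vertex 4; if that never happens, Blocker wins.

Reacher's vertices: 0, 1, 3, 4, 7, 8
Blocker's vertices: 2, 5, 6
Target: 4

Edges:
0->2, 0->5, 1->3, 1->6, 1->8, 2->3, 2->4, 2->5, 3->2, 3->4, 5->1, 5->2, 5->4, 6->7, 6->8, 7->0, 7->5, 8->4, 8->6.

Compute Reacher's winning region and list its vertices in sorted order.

A0 = {4}
A1: add {3, 8} — 3 (Reacher) has 3→4; 8 (Reacher) has 8→4.
A2: add {1} — 1 (Reacher) has 1→3.
A3 = A2; e.g. 0 (Reacher) has no edge into A2. Fixed point.
Reacher's winning region = {1, 3, 4, 8}.

1, 3, 4, 8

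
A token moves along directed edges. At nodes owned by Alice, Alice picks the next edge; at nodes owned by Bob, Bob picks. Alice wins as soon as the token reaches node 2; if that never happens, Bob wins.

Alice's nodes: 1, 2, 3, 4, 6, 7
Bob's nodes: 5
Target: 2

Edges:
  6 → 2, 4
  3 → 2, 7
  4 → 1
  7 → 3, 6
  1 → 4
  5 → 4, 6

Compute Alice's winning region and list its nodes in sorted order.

2, 3, 6, 7

A0 = {2}
A1: add {3, 6} — 3 (Alice) has 3→2; 6 (Alice) has 6→2.
A2: add {7} — 7 (Alice) has 7→3.
A3 = A2; e.g. 1 (Alice) has no edge into A2. Fixed point.
Alice's winning region = {2, 3, 6, 7}.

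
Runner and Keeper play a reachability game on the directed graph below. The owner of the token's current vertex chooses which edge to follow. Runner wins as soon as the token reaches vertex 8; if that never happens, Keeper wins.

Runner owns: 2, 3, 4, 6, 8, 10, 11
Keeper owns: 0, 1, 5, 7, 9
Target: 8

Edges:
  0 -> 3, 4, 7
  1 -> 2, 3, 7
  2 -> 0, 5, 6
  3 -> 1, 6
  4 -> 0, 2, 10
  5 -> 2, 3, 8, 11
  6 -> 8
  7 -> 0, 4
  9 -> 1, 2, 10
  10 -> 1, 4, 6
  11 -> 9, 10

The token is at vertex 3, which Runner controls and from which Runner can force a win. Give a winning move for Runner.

6

A0 = {8}
A1: add {6} — 6 (Runner) has 6→8.
A2: add {2, 3, 10} — 2 (Runner) has 2→6; 3 (Runner) has 3→6; 10 (Runner) has 10→6.
A3: add {4, 11} — 4 (Runner) has 4→2; 11 (Runner) has 11→10.
A4: add {5} — 5 (Keeper): all of {2, 3, 8, 11} already in.
A5 = A4; e.g. 0 (Keeper) can still go to 7. Fixed point.
From 3, successor 6 is in the attractor (rank 1); the other successor 1 is not.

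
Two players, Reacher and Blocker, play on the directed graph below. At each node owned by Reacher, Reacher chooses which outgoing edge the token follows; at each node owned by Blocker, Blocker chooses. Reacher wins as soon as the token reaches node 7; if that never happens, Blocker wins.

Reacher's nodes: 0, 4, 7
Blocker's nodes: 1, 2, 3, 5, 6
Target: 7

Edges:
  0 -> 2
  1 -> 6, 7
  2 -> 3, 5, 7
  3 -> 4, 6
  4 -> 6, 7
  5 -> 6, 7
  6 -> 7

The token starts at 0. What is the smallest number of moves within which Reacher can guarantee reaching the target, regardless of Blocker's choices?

A0 = {7}
A1: add {4, 6} — 4 (Reacher) has 4→7; 6 (Blocker): all of {7} already in.
A2: add {1, 3, 5} — 1 (Blocker): all of {6, 7} already in; 3 (Blocker): all of {4, 6} already in; 5 (Blocker): all of {6, 7} already in.
A3: add {2} — 2 (Blocker): all of {3, 5, 7} already in.
A4: add {0} — 0 (Reacher) has 0→2.
A4 = all vertices. Fixed point.
0 enters the attractor at level 4, so Reacher can force the target in 4 moves from there.

4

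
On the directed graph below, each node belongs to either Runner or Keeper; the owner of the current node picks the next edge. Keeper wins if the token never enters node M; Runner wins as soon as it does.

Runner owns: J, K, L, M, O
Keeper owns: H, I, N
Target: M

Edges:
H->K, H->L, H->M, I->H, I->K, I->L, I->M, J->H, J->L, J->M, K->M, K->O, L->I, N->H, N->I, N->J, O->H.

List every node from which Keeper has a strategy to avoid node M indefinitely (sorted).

H, I, L, N, O

A0 = {M}
A1: add {J, K} — J (Runner) has J→M; K (Runner) has K→M.
A2 = A1; e.g. H (Keeper) can still go to L. Fixed point.
Runner's attractor = {J, K, M}; Keeper avoids the target exactly from the complement.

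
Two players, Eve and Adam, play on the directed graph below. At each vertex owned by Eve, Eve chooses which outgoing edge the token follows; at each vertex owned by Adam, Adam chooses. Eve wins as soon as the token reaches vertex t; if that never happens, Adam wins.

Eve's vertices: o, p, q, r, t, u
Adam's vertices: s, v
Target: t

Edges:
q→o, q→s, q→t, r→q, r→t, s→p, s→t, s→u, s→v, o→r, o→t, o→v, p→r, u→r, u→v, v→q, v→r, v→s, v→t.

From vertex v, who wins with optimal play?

Adam

A0 = {t}
A1: add {o, q, r} — o (Eve) has o→t; q (Eve) has q→t; r (Eve) has r→t.
A2: add {p, u} — p (Eve) has p→r; u (Eve) has u→r.
A3 = A2; e.g. s (Adam) can still go to v. Fixed point.
v never enters the attractor, so Adam can avoid the target forever.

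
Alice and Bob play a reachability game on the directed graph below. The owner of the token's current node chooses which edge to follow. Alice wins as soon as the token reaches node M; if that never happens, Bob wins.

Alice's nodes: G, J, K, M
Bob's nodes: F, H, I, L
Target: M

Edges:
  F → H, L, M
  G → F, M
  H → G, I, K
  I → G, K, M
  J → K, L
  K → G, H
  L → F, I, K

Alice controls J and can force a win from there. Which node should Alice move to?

K

A0 = {M}
A1: add {G} — G (Alice) has G→M.
A2: add {K} — K (Alice) has K→G.
A3: add {I, J} — I (Bob): all of {G, K, M} already in; J (Alice) has J→K.
A4: add {H} — H (Bob): all of {G, I, K} already in.
A5 = A4; e.g. F (Bob) can still go to L. Fixed point.
From J, successor K is in the attractor (rank 2); the other successor L is not.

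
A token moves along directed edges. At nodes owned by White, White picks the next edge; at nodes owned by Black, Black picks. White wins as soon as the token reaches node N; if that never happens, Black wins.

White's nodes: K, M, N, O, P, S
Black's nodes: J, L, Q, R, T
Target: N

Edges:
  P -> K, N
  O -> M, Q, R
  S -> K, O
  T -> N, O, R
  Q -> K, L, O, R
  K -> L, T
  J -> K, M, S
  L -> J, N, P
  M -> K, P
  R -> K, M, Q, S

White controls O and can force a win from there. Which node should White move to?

M

A0 = {N}
A1: add {P} — P (White) has P→N.
A2: add {M} — M (White) has M→P.
A3: add {O} — O (White) has O→M.
A4: add {S} — S (White) has S→O.
A5 = A4; e.g. J (Black) can still go to K. Fixed point.
From O, successor M is in the attractor (rank 2); the other successors Q, R are not.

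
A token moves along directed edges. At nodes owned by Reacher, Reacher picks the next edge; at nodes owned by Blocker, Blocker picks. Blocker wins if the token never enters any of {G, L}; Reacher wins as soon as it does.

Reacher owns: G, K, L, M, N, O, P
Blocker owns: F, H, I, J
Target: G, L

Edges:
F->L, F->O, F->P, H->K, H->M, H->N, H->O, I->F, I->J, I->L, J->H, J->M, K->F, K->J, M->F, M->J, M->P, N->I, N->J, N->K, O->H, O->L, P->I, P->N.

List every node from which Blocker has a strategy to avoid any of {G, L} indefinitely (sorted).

F, H, I, J, K, M, N, P

A0 = {G, L}
A1: add {O} — O (Reacher) has O→L.
A2 = A1; e.g. F (Blocker) can still go to P. Fixed point.
Reacher's attractor = {G, L, O}; Blocker avoids the target exactly from the complement.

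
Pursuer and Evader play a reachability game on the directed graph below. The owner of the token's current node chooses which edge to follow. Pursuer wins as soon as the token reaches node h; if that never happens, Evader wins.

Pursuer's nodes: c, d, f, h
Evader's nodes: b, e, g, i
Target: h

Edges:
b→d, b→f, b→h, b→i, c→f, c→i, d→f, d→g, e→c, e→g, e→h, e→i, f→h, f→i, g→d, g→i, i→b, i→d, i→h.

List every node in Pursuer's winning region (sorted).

A0 = {h}
A1: add {f} — f (Pursuer) has f→h.
A2: add {c, d} — c (Pursuer) has c→f; d (Pursuer) has d→f.
A3 = A2; e.g. b (Evader) can still go to i. Fixed point.
Pursuer's winning region = {c, d, f, h}.

c, d, f, h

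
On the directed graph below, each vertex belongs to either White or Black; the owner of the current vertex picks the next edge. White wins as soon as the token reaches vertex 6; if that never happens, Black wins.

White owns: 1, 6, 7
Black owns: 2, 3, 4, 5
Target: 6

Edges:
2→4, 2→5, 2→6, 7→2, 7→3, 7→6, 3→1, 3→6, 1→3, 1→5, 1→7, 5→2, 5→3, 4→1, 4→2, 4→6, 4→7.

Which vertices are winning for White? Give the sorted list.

A0 = {6}
A1: add {7} — 7 (White) has 7→6.
A2: add {1} — 1 (White) has 1→7.
A3: add {3} — 3 (Black): all of {1, 6} already in.
A4 = A3; e.g. 2 (Black) can still go to 4. Fixed point.
White's winning region = {1, 3, 6, 7}.

1, 3, 6, 7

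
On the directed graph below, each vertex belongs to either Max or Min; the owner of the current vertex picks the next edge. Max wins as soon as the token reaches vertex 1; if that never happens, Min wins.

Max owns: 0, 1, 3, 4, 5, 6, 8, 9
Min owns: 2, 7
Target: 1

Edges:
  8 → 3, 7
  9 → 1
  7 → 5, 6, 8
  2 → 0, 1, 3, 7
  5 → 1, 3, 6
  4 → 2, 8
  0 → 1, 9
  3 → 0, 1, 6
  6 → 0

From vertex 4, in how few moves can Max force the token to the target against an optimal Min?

A0 = {1}
A1: add {0, 3, 5, 9} — 0 (Max) has 0→1; 3 (Max) has 3→1; 5 (Max) has 5→1; 9 (Max) has 9→1.
A2: add {6, 8} — 6 (Max) has 6→0; 8 (Max) has 8→3.
A3: add {4, 7} — 4 (Max) has 4→8; 7 (Min): all of {5, 6, 8} already in.
4 enters the attractor at level 3, so Max can force the target in 3 moves from there.

3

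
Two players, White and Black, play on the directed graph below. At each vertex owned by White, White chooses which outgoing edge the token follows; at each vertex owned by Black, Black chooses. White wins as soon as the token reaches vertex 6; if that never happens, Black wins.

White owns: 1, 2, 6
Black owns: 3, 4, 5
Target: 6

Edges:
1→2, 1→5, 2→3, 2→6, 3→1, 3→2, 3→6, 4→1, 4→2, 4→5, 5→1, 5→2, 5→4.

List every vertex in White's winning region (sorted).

A0 = {6}
A1: add {2} — 2 (White) has 2→6.
A2: add {1} — 1 (White) has 1→2.
A3: add {3} — 3 (Black): all of {1, 2, 6} already in.
A4 = A3; e.g. 4 (Black) can still go to 5. Fixed point.
White's winning region = {1, 2, 3, 6}.

1, 2, 3, 6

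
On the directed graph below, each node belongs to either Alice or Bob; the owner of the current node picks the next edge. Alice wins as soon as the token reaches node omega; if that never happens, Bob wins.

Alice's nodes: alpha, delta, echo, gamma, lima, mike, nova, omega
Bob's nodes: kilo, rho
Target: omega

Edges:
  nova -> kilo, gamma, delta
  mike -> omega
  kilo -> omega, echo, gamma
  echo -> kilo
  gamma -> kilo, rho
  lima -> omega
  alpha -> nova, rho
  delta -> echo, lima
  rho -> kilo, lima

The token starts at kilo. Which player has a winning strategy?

A0 = {omega}
A1: add {lima, mike} — mike (Alice) has mike→omega; lima (Alice) has lima→omega.
A2: add {delta} — delta (Alice) has delta→lima.
A3: add {nova} — nova (Alice) has nova→delta.
A4: add {alpha} — alpha (Alice) has alpha→nova.
A5 = A4; e.g. kilo (Bob) can still go to echo. Fixed point.
kilo never enters the attractor, so Bob can avoid the target forever.

Bob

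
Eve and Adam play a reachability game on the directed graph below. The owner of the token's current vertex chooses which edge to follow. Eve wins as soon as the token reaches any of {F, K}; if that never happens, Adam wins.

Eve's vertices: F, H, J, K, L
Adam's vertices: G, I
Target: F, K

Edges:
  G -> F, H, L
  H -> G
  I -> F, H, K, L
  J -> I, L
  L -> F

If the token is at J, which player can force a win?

A0 = {F, K}
A1: add {L} — L (Eve) has L→F.
A2: add {J} — J (Eve) has J→L.
A3 = A2; e.g. G (Adam) can still go to H. Fixed point.
J ∈ A2, so Eve can force the target.

Eve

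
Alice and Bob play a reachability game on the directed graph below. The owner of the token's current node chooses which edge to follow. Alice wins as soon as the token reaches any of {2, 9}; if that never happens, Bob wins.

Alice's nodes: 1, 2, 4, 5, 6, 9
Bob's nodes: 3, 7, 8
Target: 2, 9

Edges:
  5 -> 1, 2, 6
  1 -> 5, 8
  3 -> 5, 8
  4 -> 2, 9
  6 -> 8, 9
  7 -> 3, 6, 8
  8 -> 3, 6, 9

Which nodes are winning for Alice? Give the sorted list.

1, 2, 4, 5, 6, 9

A0 = {2, 9}
A1: add {4, 5, 6} — 4 (Alice) has 4→2; 5 (Alice) has 5→2; 6 (Alice) has 6→9.
A2: add {1} — 1 (Alice) has 1→5.
A3 = A2; e.g. 3 (Bob) can still go to 8. Fixed point.
Alice's winning region = {1, 2, 4, 5, 6, 9}.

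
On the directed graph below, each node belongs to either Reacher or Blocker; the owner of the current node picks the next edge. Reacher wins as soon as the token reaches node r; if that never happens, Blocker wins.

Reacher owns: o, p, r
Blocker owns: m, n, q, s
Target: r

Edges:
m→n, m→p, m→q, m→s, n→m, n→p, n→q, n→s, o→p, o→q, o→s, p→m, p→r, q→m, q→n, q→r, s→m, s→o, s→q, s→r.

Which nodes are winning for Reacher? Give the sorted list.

A0 = {r}
A1: add {p} — p (Reacher) has p→r.
A2: add {o} — o (Reacher) has o→p.
A3 = A2; e.g. m (Blocker) can still go to n. Fixed point.
Reacher's winning region = {o, p, r}.

o, p, r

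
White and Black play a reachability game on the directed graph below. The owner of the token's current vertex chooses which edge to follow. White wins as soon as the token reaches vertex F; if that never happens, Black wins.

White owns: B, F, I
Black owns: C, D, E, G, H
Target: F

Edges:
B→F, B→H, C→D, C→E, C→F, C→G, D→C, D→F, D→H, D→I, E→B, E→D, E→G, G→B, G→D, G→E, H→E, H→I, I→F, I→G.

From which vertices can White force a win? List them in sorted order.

A0 = {F}
A1: add {B, I} — B (White) has B→F; I (White) has I→F.
A2 = A1; e.g. C (Black) can still go to D. Fixed point.
White's winning region = {B, F, I}.

B, F, I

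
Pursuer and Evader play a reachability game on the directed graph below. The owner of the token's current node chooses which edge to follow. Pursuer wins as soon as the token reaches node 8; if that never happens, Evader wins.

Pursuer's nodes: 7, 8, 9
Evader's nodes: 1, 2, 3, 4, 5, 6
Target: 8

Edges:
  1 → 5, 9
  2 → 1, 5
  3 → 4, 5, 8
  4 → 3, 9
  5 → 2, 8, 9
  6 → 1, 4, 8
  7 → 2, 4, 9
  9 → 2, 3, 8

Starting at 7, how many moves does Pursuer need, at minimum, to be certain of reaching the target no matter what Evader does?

A0 = {8}
A1: add {9} — 9 (Pursuer) has 9→8.
A2: add {7} — 7 (Pursuer) has 7→9.
A3 = A2; e.g. 1 (Evader) can still go to 5. Fixed point.
7 enters the attractor at level 2, so Pursuer can force the target in 2 moves from there.

2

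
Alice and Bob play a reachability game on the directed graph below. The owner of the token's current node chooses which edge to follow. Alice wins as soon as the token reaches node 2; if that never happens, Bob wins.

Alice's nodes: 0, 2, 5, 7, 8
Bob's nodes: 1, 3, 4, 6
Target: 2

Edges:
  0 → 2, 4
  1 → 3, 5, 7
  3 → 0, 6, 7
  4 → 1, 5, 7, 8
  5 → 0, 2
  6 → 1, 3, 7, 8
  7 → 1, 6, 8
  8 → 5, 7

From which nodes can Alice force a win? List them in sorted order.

A0 = {2}
A1: add {0, 5} — 0 (Alice) has 0→2; 5 (Alice) has 5→2.
A2: add {8} — 8 (Alice) has 8→5.
A3: add {7} — 7 (Alice) has 7→8.
A4 = A3; e.g. 1 (Bob) can still go to 3. Fixed point.
Alice's winning region = {0, 2, 5, 7, 8}.

0, 2, 5, 7, 8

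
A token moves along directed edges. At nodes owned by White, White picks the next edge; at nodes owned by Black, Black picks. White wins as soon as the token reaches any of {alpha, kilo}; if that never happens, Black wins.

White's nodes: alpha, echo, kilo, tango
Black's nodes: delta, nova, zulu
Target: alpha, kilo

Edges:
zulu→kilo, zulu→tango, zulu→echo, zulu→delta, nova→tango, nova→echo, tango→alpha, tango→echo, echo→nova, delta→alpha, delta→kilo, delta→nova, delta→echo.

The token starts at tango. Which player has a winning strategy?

A0 = {alpha, kilo}
A1: add {tango} — tango (White) has tango→alpha.
A2 = A1; e.g. zulu (Black) can still go to echo. Fixed point.
tango ∈ A1, so White can force the target.

White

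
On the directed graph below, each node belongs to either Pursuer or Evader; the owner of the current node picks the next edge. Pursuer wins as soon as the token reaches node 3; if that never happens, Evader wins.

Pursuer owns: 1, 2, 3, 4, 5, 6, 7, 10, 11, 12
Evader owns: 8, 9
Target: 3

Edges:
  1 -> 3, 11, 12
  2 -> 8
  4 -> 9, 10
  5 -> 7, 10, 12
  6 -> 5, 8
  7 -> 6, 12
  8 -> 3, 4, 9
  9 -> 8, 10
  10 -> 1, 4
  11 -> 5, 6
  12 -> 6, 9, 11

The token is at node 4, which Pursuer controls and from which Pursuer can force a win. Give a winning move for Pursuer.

A0 = {3}
A1: add {1} — 1 (Pursuer) has 1→3.
A2: add {10} — 10 (Pursuer) has 10→1.
A3: add {4, 5} — 4 (Pursuer) has 4→10; 5 (Pursuer) has 5→10.
A4: add {6, 11} — 6 (Pursuer) has 6→5; 11 (Pursuer) has 11→5.
A5: add {7, 12} — 7 (Pursuer) has 7→6; 12 (Pursuer) has 12→6.
A6 = A5; e.g. 2 (Pursuer) has no edge into A5. Fixed point.
From 4, successor 10 is in the attractor (rank 2); the other successor 9 is not.

10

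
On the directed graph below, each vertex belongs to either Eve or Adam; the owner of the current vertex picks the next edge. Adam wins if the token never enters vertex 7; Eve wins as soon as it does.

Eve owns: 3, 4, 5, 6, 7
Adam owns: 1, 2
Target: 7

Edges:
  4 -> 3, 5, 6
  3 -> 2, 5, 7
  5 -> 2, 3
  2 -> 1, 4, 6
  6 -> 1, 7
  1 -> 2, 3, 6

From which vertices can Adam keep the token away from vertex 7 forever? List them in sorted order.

A0 = {7}
A1: add {3, 6} — 3 (Eve) has 3→7; 6 (Eve) has 6→7.
A2: add {4, 5} — 4 (Eve) has 4→3; 5 (Eve) has 5→3.
A3 = A2; e.g. 1 (Adam) can still go to 2. Fixed point.
Eve's attractor = {3, 4, 5, 6, 7}; Adam avoids the target exactly from the complement.

1, 2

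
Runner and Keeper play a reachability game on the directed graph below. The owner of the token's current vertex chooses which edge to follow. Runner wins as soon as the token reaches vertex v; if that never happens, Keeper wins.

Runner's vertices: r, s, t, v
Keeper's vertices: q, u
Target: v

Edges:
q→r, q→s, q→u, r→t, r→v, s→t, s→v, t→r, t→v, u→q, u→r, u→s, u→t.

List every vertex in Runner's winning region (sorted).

r, s, t, v

A0 = {v}
A1: add {r, s, t} — r (Runner) has r→v; s (Runner) has s→v; t (Runner) has t→v.
A2 = A1; e.g. q (Keeper) can still go to u. Fixed point.
Runner's winning region = {r, s, t, v}.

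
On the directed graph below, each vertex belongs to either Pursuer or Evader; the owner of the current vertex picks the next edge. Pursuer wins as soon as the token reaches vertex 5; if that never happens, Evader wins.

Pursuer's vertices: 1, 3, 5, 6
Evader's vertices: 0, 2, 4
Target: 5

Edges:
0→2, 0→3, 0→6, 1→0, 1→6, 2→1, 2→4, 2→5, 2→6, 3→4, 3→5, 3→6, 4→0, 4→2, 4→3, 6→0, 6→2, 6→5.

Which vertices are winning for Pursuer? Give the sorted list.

A0 = {5}
A1: add {3, 6} — 3 (Pursuer) has 3→5; 6 (Pursuer) has 6→5.
A2: add {1} — 1 (Pursuer) has 1→6.
A3 = A2; e.g. 0 (Evader) can still go to 2. Fixed point.
Pursuer's winning region = {1, 3, 5, 6}.

1, 3, 5, 6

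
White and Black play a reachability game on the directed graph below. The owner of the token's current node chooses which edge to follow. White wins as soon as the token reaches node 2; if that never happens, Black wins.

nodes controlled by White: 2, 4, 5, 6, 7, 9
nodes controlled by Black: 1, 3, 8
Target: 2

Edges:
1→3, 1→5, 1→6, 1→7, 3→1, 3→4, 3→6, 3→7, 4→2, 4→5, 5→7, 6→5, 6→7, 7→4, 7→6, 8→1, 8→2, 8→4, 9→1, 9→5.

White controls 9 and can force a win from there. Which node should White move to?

5

A0 = {2}
A1: add {4} — 4 (White) has 4→2.
A2: add {7} — 7 (White) has 7→4.
A3: add {5, 6} — 5 (White) has 5→7; 6 (White) has 6→7.
A4: add {9} — 9 (White) has 9→5.
A5 = A4; e.g. 1 (Black) can still go to 3. Fixed point.
From 9, successor 5 is in the attractor (rank 3); the other successor 1 is not.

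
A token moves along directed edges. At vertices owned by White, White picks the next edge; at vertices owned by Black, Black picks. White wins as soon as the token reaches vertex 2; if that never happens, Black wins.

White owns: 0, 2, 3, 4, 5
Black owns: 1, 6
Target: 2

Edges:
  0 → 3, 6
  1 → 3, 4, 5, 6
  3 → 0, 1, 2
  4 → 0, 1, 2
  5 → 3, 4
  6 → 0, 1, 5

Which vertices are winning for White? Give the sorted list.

A0 = {2}
A1: add {3, 4} — 3 (White) has 3→2; 4 (White) has 4→2.
A2: add {0, 5} — 0 (White) has 0→3; 5 (White) has 5→3.
A3 = A2; e.g. 1 (Black) can still go to 6. Fixed point.
White's winning region = {0, 2, 3, 4, 5}.

0, 2, 3, 4, 5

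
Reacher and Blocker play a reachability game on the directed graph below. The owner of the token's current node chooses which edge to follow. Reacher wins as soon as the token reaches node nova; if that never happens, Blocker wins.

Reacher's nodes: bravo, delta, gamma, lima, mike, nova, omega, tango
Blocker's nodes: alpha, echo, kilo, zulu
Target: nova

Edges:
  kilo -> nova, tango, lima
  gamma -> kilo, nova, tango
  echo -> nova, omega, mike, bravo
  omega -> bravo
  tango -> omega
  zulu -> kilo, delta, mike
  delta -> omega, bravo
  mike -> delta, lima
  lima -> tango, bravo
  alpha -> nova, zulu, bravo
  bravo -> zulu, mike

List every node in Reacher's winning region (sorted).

A0 = {nova}
A1: add {gamma} — gamma (Reacher) has gamma→nova.
A2 = A1; e.g. kilo (Blocker) can still go to tango. Fixed point.
Reacher's winning region = {gamma, nova}.

gamma, nova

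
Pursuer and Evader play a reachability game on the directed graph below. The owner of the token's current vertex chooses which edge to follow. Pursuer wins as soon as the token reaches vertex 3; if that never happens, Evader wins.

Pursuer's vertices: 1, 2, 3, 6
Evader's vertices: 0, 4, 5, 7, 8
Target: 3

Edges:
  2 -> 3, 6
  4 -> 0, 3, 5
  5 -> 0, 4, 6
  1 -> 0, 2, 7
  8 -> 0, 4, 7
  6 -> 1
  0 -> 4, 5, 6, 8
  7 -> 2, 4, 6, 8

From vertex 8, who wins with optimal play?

A0 = {3}
A1: add {2} — 2 (Pursuer) has 2→3.
A2: add {1} — 1 (Pursuer) has 1→2.
A3: add {6} — 6 (Pursuer) has 6→1.
A4 = A3; e.g. 0 (Evader) can still go to 4. Fixed point.
8 never enters the attractor, so Evader can avoid the target forever.

Evader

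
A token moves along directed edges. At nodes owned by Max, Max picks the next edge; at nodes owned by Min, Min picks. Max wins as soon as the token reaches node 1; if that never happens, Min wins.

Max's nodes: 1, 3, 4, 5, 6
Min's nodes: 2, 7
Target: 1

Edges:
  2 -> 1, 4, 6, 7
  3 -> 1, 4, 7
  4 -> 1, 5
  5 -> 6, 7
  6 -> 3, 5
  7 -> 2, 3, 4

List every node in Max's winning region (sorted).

A0 = {1}
A1: add {3, 4} — 3 (Max) has 3→1; 4 (Max) has 4→1.
A2: add {6} — 6 (Max) has 6→3.
A3: add {5} — 5 (Max) has 5→6.
A4 = A3; e.g. 2 (Min) can still go to 7. Fixed point.
Max's winning region = {1, 3, 4, 5, 6}.

1, 3, 4, 5, 6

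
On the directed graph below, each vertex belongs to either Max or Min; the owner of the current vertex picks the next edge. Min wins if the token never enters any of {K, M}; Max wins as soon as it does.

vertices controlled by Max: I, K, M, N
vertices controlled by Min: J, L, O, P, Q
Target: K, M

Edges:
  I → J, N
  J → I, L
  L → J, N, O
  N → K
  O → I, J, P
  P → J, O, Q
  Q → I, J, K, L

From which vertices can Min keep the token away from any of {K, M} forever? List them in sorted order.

J, L, O, P, Q

A0 = {K, M}
A1: add {N} — N (Max) has N→K.
A2: add {I} — I (Max) has I→N.
A3 = A2; e.g. J (Min) can still go to L. Fixed point.
Max's attractor = {I, K, M, N}; Min avoids the target exactly from the complement.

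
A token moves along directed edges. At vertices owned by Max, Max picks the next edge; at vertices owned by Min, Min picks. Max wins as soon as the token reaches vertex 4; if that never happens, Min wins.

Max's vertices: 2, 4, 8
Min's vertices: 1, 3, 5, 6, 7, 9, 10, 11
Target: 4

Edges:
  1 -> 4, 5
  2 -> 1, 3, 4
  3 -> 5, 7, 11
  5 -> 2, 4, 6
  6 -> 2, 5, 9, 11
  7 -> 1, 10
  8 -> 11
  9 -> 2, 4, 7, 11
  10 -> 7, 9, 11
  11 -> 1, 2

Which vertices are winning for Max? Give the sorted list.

A0 = {4}
A1: add {2} — 2 (Max) has 2→4.
A2 = A1; e.g. 1 (Min) can still go to 5. Fixed point.
Max's winning region = {2, 4}.

2, 4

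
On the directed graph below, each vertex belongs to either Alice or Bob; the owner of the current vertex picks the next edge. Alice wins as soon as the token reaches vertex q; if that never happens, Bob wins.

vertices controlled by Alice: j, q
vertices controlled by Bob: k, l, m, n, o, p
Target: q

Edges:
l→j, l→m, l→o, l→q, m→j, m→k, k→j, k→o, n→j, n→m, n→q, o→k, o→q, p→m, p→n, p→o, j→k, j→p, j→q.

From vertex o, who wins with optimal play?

A0 = {q}
A1: add {j} — j (Alice) has j→q.
A2 = A1; e.g. k (Bob) can still go to o. Fixed point.
o never enters the attractor, so Bob can avoid the target forever.

Bob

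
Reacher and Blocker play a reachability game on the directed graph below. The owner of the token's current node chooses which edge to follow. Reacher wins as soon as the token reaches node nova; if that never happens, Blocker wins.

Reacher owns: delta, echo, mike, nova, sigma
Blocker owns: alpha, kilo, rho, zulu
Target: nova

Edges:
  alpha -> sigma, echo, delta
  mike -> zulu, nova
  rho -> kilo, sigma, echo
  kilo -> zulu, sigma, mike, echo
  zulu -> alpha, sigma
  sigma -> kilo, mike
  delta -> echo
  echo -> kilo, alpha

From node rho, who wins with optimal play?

Blocker

A0 = {nova}
A1: add {mike} — mike (Reacher) has mike→nova.
A2: add {sigma} — sigma (Reacher) has sigma→mike.
A3 = A2; e.g. kilo (Blocker) can still go to zulu. Fixed point.
rho never enters the attractor, so Blocker can avoid the target forever.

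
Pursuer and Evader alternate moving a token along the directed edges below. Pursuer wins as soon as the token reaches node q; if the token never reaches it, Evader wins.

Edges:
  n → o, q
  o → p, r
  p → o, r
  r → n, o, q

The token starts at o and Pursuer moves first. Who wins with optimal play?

Track states (vertex, player-to-move).
A0 = {(q,Pursuer), (q,Evader)}
A1: add {(n,Pursuer), (r,Pursuer)}.
A2 = A1; e.g. (n,Evader) stays out. (o,Pursuer) never enters ⇒ Evader avoids the target.

Evader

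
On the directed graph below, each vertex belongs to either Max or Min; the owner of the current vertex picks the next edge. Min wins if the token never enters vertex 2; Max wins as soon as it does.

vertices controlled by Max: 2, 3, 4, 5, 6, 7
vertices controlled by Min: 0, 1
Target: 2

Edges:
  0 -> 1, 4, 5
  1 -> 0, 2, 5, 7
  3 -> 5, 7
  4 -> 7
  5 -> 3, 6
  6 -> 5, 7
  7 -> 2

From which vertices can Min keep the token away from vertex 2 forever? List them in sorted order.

A0 = {2}
A1: add {7} — 7 (Max) has 7→2.
A2: add {3, 4, 6} — 3 (Max) has 3→7; 4 (Max) has 4→7; 6 (Max) has 6→7.
A3: add {5} — 5 (Max) has 5→3.
A4 = A3; e.g. 0 (Min) can still go to 1. Fixed point.
Max's attractor = {2, 3, 4, 5, 6, 7}; Min avoids the target exactly from the complement.

0, 1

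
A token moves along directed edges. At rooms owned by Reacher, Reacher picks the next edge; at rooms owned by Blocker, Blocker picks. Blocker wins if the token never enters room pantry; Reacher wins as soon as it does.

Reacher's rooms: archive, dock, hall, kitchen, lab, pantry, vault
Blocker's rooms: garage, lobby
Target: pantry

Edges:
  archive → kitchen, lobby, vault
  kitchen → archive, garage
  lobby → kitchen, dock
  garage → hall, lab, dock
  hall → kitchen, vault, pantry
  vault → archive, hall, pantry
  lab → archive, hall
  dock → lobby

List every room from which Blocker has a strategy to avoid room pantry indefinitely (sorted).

dock, garage, lobby

A0 = {pantry}
A1: add {hall, vault} — hall (Reacher) has hall→pantry; vault (Reacher) has vault→pantry.
A2: add {archive, lab} — archive (Reacher) has archive→vault; lab (Reacher) has lab→hall.
A3: add {kitchen} — kitchen (Reacher) has kitchen→archive.
A4 = A3; e.g. lobby (Blocker) can still go to dock. Fixed point.
Reacher's attractor = {archive, hall, kitchen, lab, pantry, vault}; Blocker avoids the target exactly from the complement.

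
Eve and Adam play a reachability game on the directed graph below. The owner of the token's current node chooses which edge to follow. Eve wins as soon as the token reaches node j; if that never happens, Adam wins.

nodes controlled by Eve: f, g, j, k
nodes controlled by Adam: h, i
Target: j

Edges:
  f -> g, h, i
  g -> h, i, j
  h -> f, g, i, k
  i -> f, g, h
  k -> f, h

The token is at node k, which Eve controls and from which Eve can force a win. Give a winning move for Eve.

f

A0 = {j}
A1: add {g} — g (Eve) has g→j.
A2: add {f} — f (Eve) has f→g.
A3: add {k} — k (Eve) has k→f.
A4 = A3; e.g. h (Adam) can still go to i. Fixed point.
From k, successor f is in the attractor (rank 2); the other successor h is not.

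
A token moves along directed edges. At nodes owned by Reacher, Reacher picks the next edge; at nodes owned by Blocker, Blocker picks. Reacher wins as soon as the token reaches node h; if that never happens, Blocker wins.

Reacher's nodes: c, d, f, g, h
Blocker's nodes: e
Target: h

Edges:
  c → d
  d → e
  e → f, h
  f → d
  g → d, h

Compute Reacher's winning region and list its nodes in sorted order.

A0 = {h}
A1: add {g} — g (Reacher) has g→h.
A2 = A1; e.g. c (Reacher) has no edge into A1. Fixed point.
Reacher's winning region = {g, h}.

g, h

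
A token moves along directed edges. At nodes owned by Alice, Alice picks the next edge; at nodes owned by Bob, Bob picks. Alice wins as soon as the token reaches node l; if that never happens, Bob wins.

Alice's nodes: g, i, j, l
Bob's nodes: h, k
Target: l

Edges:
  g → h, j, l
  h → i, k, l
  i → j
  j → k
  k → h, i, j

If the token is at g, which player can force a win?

A0 = {l}
A1: add {g} — g (Alice) has g→l.
A2 = A1; e.g. h (Bob) can still go to i. Fixed point.
g ∈ A1, so Alice can force the target.

Alice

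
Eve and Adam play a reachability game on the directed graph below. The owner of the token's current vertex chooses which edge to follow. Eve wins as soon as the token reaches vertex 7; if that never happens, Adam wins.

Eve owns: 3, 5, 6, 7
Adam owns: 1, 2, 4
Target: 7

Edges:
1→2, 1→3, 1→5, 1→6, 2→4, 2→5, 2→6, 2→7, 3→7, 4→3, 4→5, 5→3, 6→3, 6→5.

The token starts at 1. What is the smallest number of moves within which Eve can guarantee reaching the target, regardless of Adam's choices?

5

A0 = {7}
A1: add {3} — 3 (Eve) has 3→7.
A2: add {5, 6} — 5 (Eve) has 5→3; 6 (Eve) has 6→3.
A3: add {4} — 4 (Adam): all of {3, 5} already in.
A4: add {2} — 2 (Adam): all of {4, 5, 6, 7} already in.
A5: add {1} — 1 (Adam): all of {2, 3, 5, 6} already in.
A5 = all vertices. Fixed point.
1 enters the attractor at level 5, so Eve can force the target in 5 moves from there.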